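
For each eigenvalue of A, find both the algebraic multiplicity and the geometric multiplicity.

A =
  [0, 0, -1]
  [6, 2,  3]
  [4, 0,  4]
λ = 2: alg = 3, geom = 2

Step 1 — factor the characteristic polynomial to read off the algebraic multiplicities:
  χ_A(x) = (x - 2)^3

Step 2 — compute geometric multiplicities via the rank-nullity identity g(λ) = n − rank(A − λI):
  rank(A − (2)·I) = 1, so dim ker(A − (2)·I) = n − 1 = 2

Summary:
  λ = 2: algebraic multiplicity = 3, geometric multiplicity = 2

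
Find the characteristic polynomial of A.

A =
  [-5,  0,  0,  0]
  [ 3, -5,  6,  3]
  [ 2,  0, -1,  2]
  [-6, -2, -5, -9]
x^4 + 20*x^3 + 150*x^2 + 500*x + 625

Expanding det(x·I − A) (e.g. by cofactor expansion or by noting that A is similar to its Jordan form J, which has the same characteristic polynomial as A) gives
  χ_A(x) = x^4 + 20*x^3 + 150*x^2 + 500*x + 625
which factors as (x + 5)^4. The eigenvalues (with algebraic multiplicities) are λ = -5 with multiplicity 4.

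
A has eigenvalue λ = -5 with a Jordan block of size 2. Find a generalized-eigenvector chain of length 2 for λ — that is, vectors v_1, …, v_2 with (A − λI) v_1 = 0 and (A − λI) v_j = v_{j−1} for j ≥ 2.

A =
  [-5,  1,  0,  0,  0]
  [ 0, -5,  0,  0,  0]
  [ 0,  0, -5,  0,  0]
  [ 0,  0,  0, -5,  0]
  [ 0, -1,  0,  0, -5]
A Jordan chain for λ = -5 of length 2:
v_1 = (1, 0, 0, 0, -1)ᵀ
v_2 = (0, 1, 0, 0, 0)ᵀ

Let N = A − (-5)·I. We want v_2 with N^2 v_2 = 0 but N^1 v_2 ≠ 0; then v_{j-1} := N · v_j for j = 2, …, 2.

Pick v_2 = (0, 1, 0, 0, 0)ᵀ.
Then v_1 = N · v_2 = (1, 0, 0, 0, -1)ᵀ.

Sanity check: (A − (-5)·I) v_1 = (0, 0, 0, 0, 0)ᵀ = 0. ✓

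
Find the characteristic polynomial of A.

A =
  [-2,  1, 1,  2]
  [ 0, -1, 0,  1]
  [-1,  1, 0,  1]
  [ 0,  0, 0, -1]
x^4 + 4*x^3 + 6*x^2 + 4*x + 1

Expanding det(x·I − A) (e.g. by cofactor expansion or by noting that A is similar to its Jordan form J, which has the same characteristic polynomial as A) gives
  χ_A(x) = x^4 + 4*x^3 + 6*x^2 + 4*x + 1
which factors as (x + 1)^4. The eigenvalues (with algebraic multiplicities) are λ = -1 with multiplicity 4.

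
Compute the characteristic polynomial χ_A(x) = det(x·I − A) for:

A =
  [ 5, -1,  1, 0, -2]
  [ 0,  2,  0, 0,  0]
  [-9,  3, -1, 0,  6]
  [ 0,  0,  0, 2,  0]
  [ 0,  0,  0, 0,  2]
x^5 - 10*x^4 + 40*x^3 - 80*x^2 + 80*x - 32

Expanding det(x·I − A) (e.g. by cofactor expansion or by noting that A is similar to its Jordan form J, which has the same characteristic polynomial as A) gives
  χ_A(x) = x^5 - 10*x^4 + 40*x^3 - 80*x^2 + 80*x - 32
which factors as (x - 2)^5. The eigenvalues (with algebraic multiplicities) are λ = 2 with multiplicity 5.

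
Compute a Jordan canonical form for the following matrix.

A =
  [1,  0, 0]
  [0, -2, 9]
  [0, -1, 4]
J_2(1) ⊕ J_1(1)

The characteristic polynomial is
  det(x·I − A) = x^3 - 3*x^2 + 3*x - 1 = (x - 1)^3

Eigenvalues and multiplicities (the geometric multiplicity of λ is n − rank(A − λI), which equals the number of Jordan blocks for λ):
  λ = 1: algebraic multiplicity = 3, geometric multiplicity = 2

Determining the block sizes for each eigenvalue:
  λ = 1: 2 blocks summing to 3 forces exactly one block of size 2 and the rest size 1 → block sizes [2, 1]

Assembling the blocks gives a Jordan form
J =
  [1, 1, 0]
  [0, 1, 0]
  [0, 0, 1]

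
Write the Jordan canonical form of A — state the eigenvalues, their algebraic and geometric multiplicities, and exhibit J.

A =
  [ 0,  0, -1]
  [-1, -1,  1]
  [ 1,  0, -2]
J_2(-1) ⊕ J_1(-1)

The characteristic polynomial is
  det(x·I − A) = x^3 + 3*x^2 + 3*x + 1 = (x + 1)^3

Eigenvalues and multiplicities (the geometric multiplicity of λ is n − rank(A − λI), which equals the number of Jordan blocks for λ):
  λ = -1: algebraic multiplicity = 3, geometric multiplicity = 2

Determining the block sizes for each eigenvalue:
  λ = -1: 2 blocks summing to 3 forces exactly one block of size 2 and the rest size 1 → block sizes [2, 1]

Assembling the blocks gives a Jordan form
J =
  [-1,  1,  0]
  [ 0, -1,  0]
  [ 0,  0, -1]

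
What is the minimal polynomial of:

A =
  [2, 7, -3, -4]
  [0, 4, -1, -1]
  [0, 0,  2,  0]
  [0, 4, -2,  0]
x^3 - 6*x^2 + 12*x - 8

The characteristic polynomial is χ_A(x) = (x - 2)^4, so the eigenvalues are known. The minimal polynomial is
  m_A(x) = Π_λ (x − λ)^{k_λ}
where k_λ is the size of the *largest* Jordan block for λ (equivalently, the smallest k with (A − λI)^k v = 0 for every generalised eigenvector v of λ).

  λ = 2: largest Jordan block has size 3, contributing (x − 2)^3

So m_A(x) = (x - 2)^3 = x^3 - 6*x^2 + 12*x - 8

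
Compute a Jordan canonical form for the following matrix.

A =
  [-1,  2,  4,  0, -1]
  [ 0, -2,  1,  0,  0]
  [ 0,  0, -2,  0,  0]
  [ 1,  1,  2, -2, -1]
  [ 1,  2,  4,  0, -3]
J_3(-2) ⊕ J_2(-2)

The characteristic polynomial is
  det(x·I − A) = x^5 + 10*x^4 + 40*x^3 + 80*x^2 + 80*x + 32 = (x + 2)^5

Eigenvalues and multiplicities (the geometric multiplicity of λ is n − rank(A − λI), which equals the number of Jordan blocks for λ):
  λ = -2: algebraic multiplicity = 5, geometric multiplicity = 2

Determining the block sizes for each eigenvalue:
  λ = -2: with am = 5 and gm = 2, the partition is not yet determined (e.g. several partitions of 5 into 2 parts exist). Let N = A − (-2)·I. Computing rank(N^1) = 3, rank(N^2) = 1, rank(N^3) = 0; the number of blocks of size ≥ j is rank(N^{j−1}) − rank(N^j), giving [2, 2, 1]. So we have 1 block(s) of size 3, 1 block(s) of size 2 → block sizes [3, 2]

Assembling the blocks gives a Jordan form
J =
  [-2,  1,  0,  0,  0]
  [ 0, -2,  1,  0,  0]
  [ 0,  0, -2,  0,  0]
  [ 0,  0,  0, -2,  1]
  [ 0,  0,  0,  0, -2]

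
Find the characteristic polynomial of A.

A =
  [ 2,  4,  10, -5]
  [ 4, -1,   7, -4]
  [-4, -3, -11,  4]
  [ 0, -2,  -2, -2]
x^4 + 12*x^3 + 52*x^2 + 96*x + 64

Expanding det(x·I − A) (e.g. by cofactor expansion or by noting that A is similar to its Jordan form J, which has the same characteristic polynomial as A) gives
  χ_A(x) = x^4 + 12*x^3 + 52*x^2 + 96*x + 64
which factors as (x + 2)^2*(x + 4)^2. The eigenvalues (with algebraic multiplicities) are λ = -4 with multiplicity 2, λ = -2 with multiplicity 2.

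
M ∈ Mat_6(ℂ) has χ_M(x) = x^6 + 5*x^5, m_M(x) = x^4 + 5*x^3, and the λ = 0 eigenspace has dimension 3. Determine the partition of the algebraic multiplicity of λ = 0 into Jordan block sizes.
Block sizes for λ = 0: [3, 1, 1]

Step 1 — from the characteristic polynomial, algebraic multiplicity of λ = 0 is 5. From dim ker(M − (0)·I) = 3, there are exactly 3 Jordan blocks for λ = 0.
Step 2 — from the minimal polynomial, the factor (x − 0)^3 tells us the largest block for λ = 0 has size 3.
Step 3 — with total size 5, 3 blocks, and largest block 3, the block sizes (in nonincreasing order) are [3, 1, 1].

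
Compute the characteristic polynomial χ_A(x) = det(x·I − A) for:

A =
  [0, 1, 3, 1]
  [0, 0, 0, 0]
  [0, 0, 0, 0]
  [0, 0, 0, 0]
x^4

Expanding det(x·I − A) (e.g. by cofactor expansion or by noting that A is similar to its Jordan form J, which has the same characteristic polynomial as A) gives
  χ_A(x) = x^4
which factors as x^4. The eigenvalues (with algebraic multiplicities) are λ = 0 with multiplicity 4.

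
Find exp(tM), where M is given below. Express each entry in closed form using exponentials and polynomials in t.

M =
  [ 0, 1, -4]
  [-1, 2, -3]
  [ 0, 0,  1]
e^{tM} =
  [-t*exp(t) + exp(t), t*exp(t), t^2*exp(t)/2 - 4*t*exp(t)]
  [-t*exp(t), t*exp(t) + exp(t), t^2*exp(t)/2 - 3*t*exp(t)]
  [0, 0, exp(t)]

Strategy: write M = P · J · P⁻¹ where J is a Jordan canonical form, so e^{tM} = P · e^{tJ} · P⁻¹, and e^{tJ} can be computed block-by-block.

M has Jordan form
J =
  [1, 1, 0]
  [0, 1, 1]
  [0, 0, 1]
(up to reordering of blocks).

Per-block formulas:
  For a 3×3 Jordan block J_3(1): exp(t · J_3(1)) = e^(1t)·(I + t·N + (t^2/2)·N^2), where N is the 3×3 nilpotent shift.

After assembling e^{tJ} and conjugating by P, we get:

e^{tM} =
  [-t*exp(t) + exp(t), t*exp(t), t^2*exp(t)/2 - 4*t*exp(t)]
  [-t*exp(t), t*exp(t) + exp(t), t^2*exp(t)/2 - 3*t*exp(t)]
  [0, 0, exp(t)]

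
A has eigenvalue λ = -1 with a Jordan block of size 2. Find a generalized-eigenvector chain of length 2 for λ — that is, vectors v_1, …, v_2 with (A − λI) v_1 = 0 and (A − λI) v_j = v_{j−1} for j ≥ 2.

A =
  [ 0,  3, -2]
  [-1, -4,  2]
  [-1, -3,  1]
A Jordan chain for λ = -1 of length 2:
v_1 = (1, -1, -1)ᵀ
v_2 = (1, 0, 0)ᵀ

Let N = A − (-1)·I. We want v_2 with N^2 v_2 = 0 but N^1 v_2 ≠ 0; then v_{j-1} := N · v_j for j = 2, …, 2.

Pick v_2 = (1, 0, 0)ᵀ.
Then v_1 = N · v_2 = (1, -1, -1)ᵀ.

Sanity check: (A − (-1)·I) v_1 = (0, 0, 0)ᵀ = 0. ✓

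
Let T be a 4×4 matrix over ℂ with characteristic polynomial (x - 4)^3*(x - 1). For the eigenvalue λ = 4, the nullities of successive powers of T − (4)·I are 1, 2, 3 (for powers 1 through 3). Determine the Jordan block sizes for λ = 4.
Block sizes for λ = 4: [3]

From the dimensions of kernels of powers, the number of Jordan blocks of size at least j is d_j − d_{j−1} where d_j = dim ker(N^j) (with d_0 = 0). Computing the differences gives [1, 1, 1].
The number of blocks of size exactly k is (#blocks of size ≥ k) − (#blocks of size ≥ k + 1), so the partition is: 1 block(s) of size 3.
In nonincreasing order the block sizes are [3].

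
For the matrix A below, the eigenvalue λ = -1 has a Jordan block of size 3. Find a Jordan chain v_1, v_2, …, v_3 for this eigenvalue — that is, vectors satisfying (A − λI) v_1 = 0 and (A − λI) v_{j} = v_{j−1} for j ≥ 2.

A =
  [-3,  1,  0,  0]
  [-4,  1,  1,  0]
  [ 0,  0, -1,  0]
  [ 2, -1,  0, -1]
A Jordan chain for λ = -1 of length 3:
v_1 = (1, 2, 0, -1)ᵀ
v_2 = (0, 1, 0, 0)ᵀ
v_3 = (0, 0, 1, 0)ᵀ

Let N = A − (-1)·I. We want v_3 with N^3 v_3 = 0 but N^2 v_3 ≠ 0; then v_{j-1} := N · v_j for j = 3, …, 2.

Pick v_3 = (0, 0, 1, 0)ᵀ.
Then v_2 = N · v_3 = (0, 1, 0, 0)ᵀ.
Then v_1 = N · v_2 = (1, 2, 0, -1)ᵀ.

Sanity check: (A − (-1)·I) v_1 = (0, 0, 0, 0)ᵀ = 0. ✓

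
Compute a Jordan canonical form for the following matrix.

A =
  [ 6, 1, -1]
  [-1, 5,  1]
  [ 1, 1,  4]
J_3(5)

The characteristic polynomial is
  det(x·I − A) = x^3 - 15*x^2 + 75*x - 125 = (x - 5)^3

Eigenvalues and multiplicities (the geometric multiplicity of λ is n − rank(A − λI), which equals the number of Jordan blocks for λ):
  λ = 5: algebraic multiplicity = 3, geometric multiplicity = 1

Determining the block sizes for each eigenvalue:
  λ = 5: one block (gm = 1), so the single block has size am = 3 → block sizes [3]

Assembling the blocks gives a Jordan form
J =
  [5, 1, 0]
  [0, 5, 1]
  [0, 0, 5]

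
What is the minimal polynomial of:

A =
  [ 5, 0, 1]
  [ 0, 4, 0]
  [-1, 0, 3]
x^2 - 8*x + 16

The characteristic polynomial is χ_A(x) = (x - 4)^3, so the eigenvalues are known. The minimal polynomial is
  m_A(x) = Π_λ (x − λ)^{k_λ}
where k_λ is the size of the *largest* Jordan block for λ (equivalently, the smallest k with (A − λI)^k v = 0 for every generalised eigenvector v of λ).

  λ = 4: largest Jordan block has size 2, contributing (x − 4)^2

So m_A(x) = (x - 4)^2 = x^2 - 8*x + 16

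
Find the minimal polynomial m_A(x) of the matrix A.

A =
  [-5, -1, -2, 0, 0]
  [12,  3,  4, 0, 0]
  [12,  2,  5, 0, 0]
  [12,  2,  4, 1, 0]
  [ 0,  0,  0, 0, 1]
x^2 - 2*x + 1

The characteristic polynomial is χ_A(x) = (x - 1)^5, so the eigenvalues are known. The minimal polynomial is
  m_A(x) = Π_λ (x − λ)^{k_λ}
where k_λ is the size of the *largest* Jordan block for λ (equivalently, the smallest k with (A − λI)^k v = 0 for every generalised eigenvector v of λ).

  λ = 1: largest Jordan block has size 2, contributing (x − 1)^2

So m_A(x) = (x - 1)^2 = x^2 - 2*x + 1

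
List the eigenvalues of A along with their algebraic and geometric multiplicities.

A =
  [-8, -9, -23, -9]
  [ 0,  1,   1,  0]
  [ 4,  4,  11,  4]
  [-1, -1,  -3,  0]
λ = 1: alg = 4, geom = 2

Step 1 — factor the characteristic polynomial to read off the algebraic multiplicities:
  χ_A(x) = (x - 1)^4

Step 2 — compute geometric multiplicities via the rank-nullity identity g(λ) = n − rank(A − λI):
  rank(A − (1)·I) = 2, so dim ker(A − (1)·I) = n − 2 = 2

Summary:
  λ = 1: algebraic multiplicity = 4, geometric multiplicity = 2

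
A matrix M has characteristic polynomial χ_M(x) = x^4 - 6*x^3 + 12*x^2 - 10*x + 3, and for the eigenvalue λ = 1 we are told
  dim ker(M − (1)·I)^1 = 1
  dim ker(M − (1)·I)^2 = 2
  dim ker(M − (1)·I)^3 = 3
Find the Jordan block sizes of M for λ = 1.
Block sizes for λ = 1: [3]

From the dimensions of kernels of powers, the number of Jordan blocks of size at least j is d_j − d_{j−1} where d_j = dim ker(N^j) (with d_0 = 0). Computing the differences gives [1, 1, 1].
The number of blocks of size exactly k is (#blocks of size ≥ k) − (#blocks of size ≥ k + 1), so the partition is: 1 block(s) of size 3.
In nonincreasing order the block sizes are [3].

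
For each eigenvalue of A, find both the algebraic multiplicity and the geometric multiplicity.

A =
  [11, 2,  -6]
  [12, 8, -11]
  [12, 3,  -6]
λ = 3: alg = 1, geom = 1; λ = 5: alg = 2, geom = 1

Step 1 — factor the characteristic polynomial to read off the algebraic multiplicities:
  χ_A(x) = (x - 5)^2*(x - 3)

Step 2 — compute geometric multiplicities via the rank-nullity identity g(λ) = n − rank(A − λI):
  rank(A − (3)·I) = 2, so dim ker(A − (3)·I) = n − 2 = 1
  rank(A − (5)·I) = 2, so dim ker(A − (5)·I) = n − 2 = 1

Summary:
  λ = 3: algebraic multiplicity = 1, geometric multiplicity = 1
  λ = 5: algebraic multiplicity = 2, geometric multiplicity = 1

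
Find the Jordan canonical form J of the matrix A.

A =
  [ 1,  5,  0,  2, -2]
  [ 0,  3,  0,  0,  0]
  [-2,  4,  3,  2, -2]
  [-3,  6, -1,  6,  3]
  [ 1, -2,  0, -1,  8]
J_2(3) ⊕ J_3(5)

The characteristic polynomial is
  det(x·I − A) = x^5 - 21*x^4 + 174*x^3 - 710*x^2 + 1425*x - 1125 = (x - 5)^3*(x - 3)^2

Eigenvalues and multiplicities (the geometric multiplicity of λ is n − rank(A − λI), which equals the number of Jordan blocks for λ):
  λ = 3: algebraic multiplicity = 2, geometric multiplicity = 1
  λ = 5: algebraic multiplicity = 3, geometric multiplicity = 1

Determining the block sizes for each eigenvalue:
  λ = 3: one block (gm = 1), so the single block has size am = 2 → block sizes [2]
  λ = 5: one block (gm = 1), so the single block has size am = 3 → block sizes [3]

Assembling the blocks gives a Jordan form
J =
  [3, 1, 0, 0, 0]
  [0, 3, 0, 0, 0]
  [0, 0, 5, 1, 0]
  [0, 0, 0, 5, 1]
  [0, 0, 0, 0, 5]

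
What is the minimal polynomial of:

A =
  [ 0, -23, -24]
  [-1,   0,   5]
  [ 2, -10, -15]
x^3 + 15*x^2 + 75*x + 125

The characteristic polynomial is χ_A(x) = (x + 5)^3, so the eigenvalues are known. The minimal polynomial is
  m_A(x) = Π_λ (x − λ)^{k_λ}
where k_λ is the size of the *largest* Jordan block for λ (equivalently, the smallest k with (A − λI)^k v = 0 for every generalised eigenvector v of λ).

  λ = -5: largest Jordan block has size 3, contributing (x + 5)^3

So m_A(x) = (x + 5)^3 = x^3 + 15*x^2 + 75*x + 125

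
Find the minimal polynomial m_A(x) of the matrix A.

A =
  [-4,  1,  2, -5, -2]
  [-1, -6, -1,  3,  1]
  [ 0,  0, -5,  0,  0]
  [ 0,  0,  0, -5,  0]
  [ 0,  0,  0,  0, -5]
x^3 + 15*x^2 + 75*x + 125

The characteristic polynomial is χ_A(x) = (x + 5)^5, so the eigenvalues are known. The minimal polynomial is
  m_A(x) = Π_λ (x − λ)^{k_λ}
where k_λ is the size of the *largest* Jordan block for λ (equivalently, the smallest k with (A − λI)^k v = 0 for every generalised eigenvector v of λ).

  λ = -5: largest Jordan block has size 3, contributing (x + 5)^3

So m_A(x) = (x + 5)^3 = x^3 + 15*x^2 + 75*x + 125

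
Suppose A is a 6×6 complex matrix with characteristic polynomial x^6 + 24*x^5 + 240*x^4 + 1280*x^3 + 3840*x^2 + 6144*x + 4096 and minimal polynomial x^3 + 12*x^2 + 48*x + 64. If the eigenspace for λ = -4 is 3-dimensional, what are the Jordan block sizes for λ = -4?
Block sizes for λ = -4: [3, 2, 1]

Step 1 — from the characteristic polynomial, algebraic multiplicity of λ = -4 is 6. From dim ker(A − (-4)·I) = 3, there are exactly 3 Jordan blocks for λ = -4.
Step 2 — from the minimal polynomial, the factor (x + 4)^3 tells us the largest block for λ = -4 has size 3.
Step 3 — with total size 6, 3 blocks, and largest block 3, the block sizes (in nonincreasing order) are [3, 2, 1].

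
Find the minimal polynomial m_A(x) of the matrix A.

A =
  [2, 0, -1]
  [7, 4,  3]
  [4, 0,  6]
x^3 - 12*x^2 + 48*x - 64

The characteristic polynomial is χ_A(x) = (x - 4)^3, so the eigenvalues are known. The minimal polynomial is
  m_A(x) = Π_λ (x − λ)^{k_λ}
where k_λ is the size of the *largest* Jordan block for λ (equivalently, the smallest k with (A − λI)^k v = 0 for every generalised eigenvector v of λ).

  λ = 4: largest Jordan block has size 3, contributing (x − 4)^3

So m_A(x) = (x - 4)^3 = x^3 - 12*x^2 + 48*x - 64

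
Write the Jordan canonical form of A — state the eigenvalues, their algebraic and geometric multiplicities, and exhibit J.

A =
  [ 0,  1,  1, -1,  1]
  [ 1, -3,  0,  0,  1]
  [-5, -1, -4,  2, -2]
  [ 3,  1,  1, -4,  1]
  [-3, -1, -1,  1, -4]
J_3(-3) ⊕ J_2(-3)

The characteristic polynomial is
  det(x·I − A) = x^5 + 15*x^4 + 90*x^3 + 270*x^2 + 405*x + 243 = (x + 3)^5

Eigenvalues and multiplicities (the geometric multiplicity of λ is n − rank(A − λI), which equals the number of Jordan blocks for λ):
  λ = -3: algebraic multiplicity = 5, geometric multiplicity = 2

Determining the block sizes for each eigenvalue:
  λ = -3: with am = 5 and gm = 2, the partition is not yet determined (e.g. several partitions of 5 into 2 parts exist). Let N = A − (-3)·I. Computing rank(N^1) = 3, rank(N^2) = 1, rank(N^3) = 0; the number of blocks of size ≥ j is rank(N^{j−1}) − rank(N^j), giving [2, 2, 1]. So we have 1 block(s) of size 3, 1 block(s) of size 2 → block sizes [3, 2]

Assembling the blocks gives a Jordan form
J =
  [-3,  1,  0,  0,  0]
  [ 0, -3,  1,  0,  0]
  [ 0,  0, -3,  0,  0]
  [ 0,  0,  0, -3,  1]
  [ 0,  0,  0,  0, -3]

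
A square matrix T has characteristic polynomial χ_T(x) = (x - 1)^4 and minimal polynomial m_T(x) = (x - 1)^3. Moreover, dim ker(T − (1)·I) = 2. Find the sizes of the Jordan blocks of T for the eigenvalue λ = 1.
Block sizes for λ = 1: [3, 1]

Step 1 — from the characteristic polynomial, algebraic multiplicity of λ = 1 is 4. From dim ker(T − (1)·I) = 2, there are exactly 2 Jordan blocks for λ = 1.
Step 2 — from the minimal polynomial, the factor (x − 1)^3 tells us the largest block for λ = 1 has size 3.
Step 3 — with total size 4, 2 blocks, and largest block 3, the block sizes (in nonincreasing order) are [3, 1].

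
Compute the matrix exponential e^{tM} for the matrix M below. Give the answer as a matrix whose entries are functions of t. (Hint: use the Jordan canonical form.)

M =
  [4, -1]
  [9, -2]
e^{tM} =
  [3*t*exp(t) + exp(t), -t*exp(t)]
  [9*t*exp(t), -3*t*exp(t) + exp(t)]

Strategy: write M = P · J · P⁻¹ where J is a Jordan canonical form, so e^{tM} = P · e^{tJ} · P⁻¹, and e^{tJ} can be computed block-by-block.

M has Jordan form
J =
  [1, 1]
  [0, 1]
(up to reordering of blocks).

Per-block formulas:
  For a 2×2 Jordan block J_2(1): exp(t · J_2(1)) = e^(1t)·(I + t·N), where N is the 2×2 nilpotent shift.

After assembling e^{tJ} and conjugating by P, we get:

e^{tM} =
  [3*t*exp(t) + exp(t), -t*exp(t)]
  [9*t*exp(t), -3*t*exp(t) + exp(t)]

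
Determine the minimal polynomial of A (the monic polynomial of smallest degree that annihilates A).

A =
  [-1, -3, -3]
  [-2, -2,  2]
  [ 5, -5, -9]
x^2 + 8*x + 16

The characteristic polynomial is χ_A(x) = (x + 4)^3, so the eigenvalues are known. The minimal polynomial is
  m_A(x) = Π_λ (x − λ)^{k_λ}
where k_λ is the size of the *largest* Jordan block for λ (equivalently, the smallest k with (A − λI)^k v = 0 for every generalised eigenvector v of λ).

  λ = -4: largest Jordan block has size 2, contributing (x + 4)^2

So m_A(x) = (x + 4)^2 = x^2 + 8*x + 16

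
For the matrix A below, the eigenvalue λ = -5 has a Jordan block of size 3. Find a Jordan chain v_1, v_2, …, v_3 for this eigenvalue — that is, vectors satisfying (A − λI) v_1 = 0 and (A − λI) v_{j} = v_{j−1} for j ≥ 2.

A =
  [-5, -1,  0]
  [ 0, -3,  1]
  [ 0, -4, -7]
A Jordan chain for λ = -5 of length 3:
v_1 = (-2, 0, 0)ᵀ
v_2 = (-1, 2, -4)ᵀ
v_3 = (0, 1, 0)ᵀ

Let N = A − (-5)·I. We want v_3 with N^3 v_3 = 0 but N^2 v_3 ≠ 0; then v_{j-1} := N · v_j for j = 3, …, 2.

Pick v_3 = (0, 1, 0)ᵀ.
Then v_2 = N · v_3 = (-1, 2, -4)ᵀ.
Then v_1 = N · v_2 = (-2, 0, 0)ᵀ.

Sanity check: (A − (-5)·I) v_1 = (0, 0, 0)ᵀ = 0. ✓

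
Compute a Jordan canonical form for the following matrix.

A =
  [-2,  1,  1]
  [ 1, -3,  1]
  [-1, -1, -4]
J_3(-3)

The characteristic polynomial is
  det(x·I − A) = x^3 + 9*x^2 + 27*x + 27 = (x + 3)^3

Eigenvalues and multiplicities (the geometric multiplicity of λ is n − rank(A − λI), which equals the number of Jordan blocks for λ):
  λ = -3: algebraic multiplicity = 3, geometric multiplicity = 1

Determining the block sizes for each eigenvalue:
  λ = -3: one block (gm = 1), so the single block has size am = 3 → block sizes [3]

Assembling the blocks gives a Jordan form
J =
  [-3,  1,  0]
  [ 0, -3,  1]
  [ 0,  0, -3]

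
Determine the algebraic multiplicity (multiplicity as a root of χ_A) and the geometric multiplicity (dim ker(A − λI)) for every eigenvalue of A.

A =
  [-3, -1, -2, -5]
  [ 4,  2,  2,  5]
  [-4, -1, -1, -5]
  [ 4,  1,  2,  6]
λ = 1: alg = 4, geom = 3

Step 1 — factor the characteristic polynomial to read off the algebraic multiplicities:
  χ_A(x) = (x - 1)^4

Step 2 — compute geometric multiplicities via the rank-nullity identity g(λ) = n − rank(A − λI):
  rank(A − (1)·I) = 1, so dim ker(A − (1)·I) = n − 1 = 3

Summary:
  λ = 1: algebraic multiplicity = 4, geometric multiplicity = 3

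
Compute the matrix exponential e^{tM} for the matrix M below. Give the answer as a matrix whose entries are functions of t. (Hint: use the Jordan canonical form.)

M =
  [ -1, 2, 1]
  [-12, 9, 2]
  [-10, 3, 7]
e^{tM} =
  [t^2*exp(5*t) - 6*t*exp(5*t) + exp(5*t), -t^2*exp(5*t)/2 + 2*t*exp(5*t), t*exp(5*t)]
  [2*t^2*exp(5*t) - 12*t*exp(5*t), -t^2*exp(5*t) + 4*t*exp(5*t) + exp(5*t), 2*t*exp(5*t)]
  [2*t^2*exp(5*t) - 10*t*exp(5*t), -t^2*exp(5*t) + 3*t*exp(5*t), 2*t*exp(5*t) + exp(5*t)]

Strategy: write M = P · J · P⁻¹ where J is a Jordan canonical form, so e^{tM} = P · e^{tJ} · P⁻¹, and e^{tJ} can be computed block-by-block.

M has Jordan form
J =
  [5, 1, 0]
  [0, 5, 1]
  [0, 0, 5]
(up to reordering of blocks).

Per-block formulas:
  For a 3×3 Jordan block J_3(5): exp(t · J_3(5)) = e^(5t)·(I + t·N + (t^2/2)·N^2), where N is the 3×3 nilpotent shift.

After assembling e^{tJ} and conjugating by P, we get:

e^{tM} =
  [t^2*exp(5*t) - 6*t*exp(5*t) + exp(5*t), -t^2*exp(5*t)/2 + 2*t*exp(5*t), t*exp(5*t)]
  [2*t^2*exp(5*t) - 12*t*exp(5*t), -t^2*exp(5*t) + 4*t*exp(5*t) + exp(5*t), 2*t*exp(5*t)]
  [2*t^2*exp(5*t) - 10*t*exp(5*t), -t^2*exp(5*t) + 3*t*exp(5*t), 2*t*exp(5*t) + exp(5*t)]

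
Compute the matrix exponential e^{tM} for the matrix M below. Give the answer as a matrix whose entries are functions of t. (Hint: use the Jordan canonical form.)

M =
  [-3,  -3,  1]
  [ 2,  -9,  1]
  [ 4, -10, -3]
e^{tM} =
  [t^2*exp(-5*t) + 2*t*exp(-5*t) + exp(-5*t), -2*t^2*exp(-5*t) - 3*t*exp(-5*t), t^2*exp(-5*t)/2 + t*exp(-5*t)]
  [2*t*exp(-5*t), -4*t*exp(-5*t) + exp(-5*t), t*exp(-5*t)]
  [-2*t^2*exp(-5*t) + 4*t*exp(-5*t), 4*t^2*exp(-5*t) - 10*t*exp(-5*t), -t^2*exp(-5*t) + 2*t*exp(-5*t) + exp(-5*t)]

Strategy: write M = P · J · P⁻¹ where J is a Jordan canonical form, so e^{tM} = P · e^{tJ} · P⁻¹, and e^{tJ} can be computed block-by-block.

M has Jordan form
J =
  [-5,  1,  0]
  [ 0, -5,  1]
  [ 0,  0, -5]
(up to reordering of blocks).

Per-block formulas:
  For a 3×3 Jordan block J_3(-5): exp(t · J_3(-5)) = e^(-5t)·(I + t·N + (t^2/2)·N^2), where N is the 3×3 nilpotent shift.

After assembling e^{tJ} and conjugating by P, we get:

e^{tM} =
  [t^2*exp(-5*t) + 2*t*exp(-5*t) + exp(-5*t), -2*t^2*exp(-5*t) - 3*t*exp(-5*t), t^2*exp(-5*t)/2 + t*exp(-5*t)]
  [2*t*exp(-5*t), -4*t*exp(-5*t) + exp(-5*t), t*exp(-5*t)]
  [-2*t^2*exp(-5*t) + 4*t*exp(-5*t), 4*t^2*exp(-5*t) - 10*t*exp(-5*t), -t^2*exp(-5*t) + 2*t*exp(-5*t) + exp(-5*t)]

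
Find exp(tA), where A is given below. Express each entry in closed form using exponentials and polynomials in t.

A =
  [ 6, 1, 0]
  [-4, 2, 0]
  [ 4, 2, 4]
e^{tA} =
  [2*t*exp(4*t) + exp(4*t), t*exp(4*t), 0]
  [-4*t*exp(4*t), -2*t*exp(4*t) + exp(4*t), 0]
  [4*t*exp(4*t), 2*t*exp(4*t), exp(4*t)]

Strategy: write A = P · J · P⁻¹ where J is a Jordan canonical form, so e^{tA} = P · e^{tJ} · P⁻¹, and e^{tJ} can be computed block-by-block.

A has Jordan form
J =
  [4, 1, 0]
  [0, 4, 0]
  [0, 0, 4]
(up to reordering of blocks).

Per-block formulas:
  For a 2×2 Jordan block J_2(4): exp(t · J_2(4)) = e^(4t)·(I + t·N), where N is the 2×2 nilpotent shift.
  For a 1×1 block at λ = 4: exp(t · [4]) = [e^(4t)].

After assembling e^{tJ} and conjugating by P, we get:

e^{tA} =
  [2*t*exp(4*t) + exp(4*t), t*exp(4*t), 0]
  [-4*t*exp(4*t), -2*t*exp(4*t) + exp(4*t), 0]
  [4*t*exp(4*t), 2*t*exp(4*t), exp(4*t)]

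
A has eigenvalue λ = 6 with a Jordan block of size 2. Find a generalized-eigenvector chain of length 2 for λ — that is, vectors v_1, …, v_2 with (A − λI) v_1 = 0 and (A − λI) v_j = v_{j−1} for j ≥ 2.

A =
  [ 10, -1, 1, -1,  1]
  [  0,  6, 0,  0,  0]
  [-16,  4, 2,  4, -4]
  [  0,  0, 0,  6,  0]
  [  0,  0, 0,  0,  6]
A Jordan chain for λ = 6 of length 2:
v_1 = (4, 0, -16, 0, 0)ᵀ
v_2 = (1, 0, 0, 0, 0)ᵀ

Let N = A − (6)·I. We want v_2 with N^2 v_2 = 0 but N^1 v_2 ≠ 0; then v_{j-1} := N · v_j for j = 2, …, 2.

Pick v_2 = (1, 0, 0, 0, 0)ᵀ.
Then v_1 = N · v_2 = (4, 0, -16, 0, 0)ᵀ.

Sanity check: (A − (6)·I) v_1 = (0, 0, 0, 0, 0)ᵀ = 0. ✓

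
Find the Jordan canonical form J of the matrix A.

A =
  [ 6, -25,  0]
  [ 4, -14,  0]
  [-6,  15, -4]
J_2(-4) ⊕ J_1(-4)

The characteristic polynomial is
  det(x·I − A) = x^3 + 12*x^2 + 48*x + 64 = (x + 4)^3

Eigenvalues and multiplicities (the geometric multiplicity of λ is n − rank(A − λI), which equals the number of Jordan blocks for λ):
  λ = -4: algebraic multiplicity = 3, geometric multiplicity = 2

Determining the block sizes for each eigenvalue:
  λ = -4: 2 blocks summing to 3 forces exactly one block of size 2 and the rest size 1 → block sizes [2, 1]

Assembling the blocks gives a Jordan form
J =
  [-4,  1,  0]
  [ 0, -4,  0]
  [ 0,  0, -4]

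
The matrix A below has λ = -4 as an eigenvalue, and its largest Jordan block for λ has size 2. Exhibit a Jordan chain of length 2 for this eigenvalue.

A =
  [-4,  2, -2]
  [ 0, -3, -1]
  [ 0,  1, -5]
A Jordan chain for λ = -4 of length 2:
v_1 = (2, 1, 1)ᵀ
v_2 = (0, 1, 0)ᵀ

Let N = A − (-4)·I. We want v_2 with N^2 v_2 = 0 but N^1 v_2 ≠ 0; then v_{j-1} := N · v_j for j = 2, …, 2.

Pick v_2 = (0, 1, 0)ᵀ.
Then v_1 = N · v_2 = (2, 1, 1)ᵀ.

Sanity check: (A − (-4)·I) v_1 = (0, 0, 0)ᵀ = 0. ✓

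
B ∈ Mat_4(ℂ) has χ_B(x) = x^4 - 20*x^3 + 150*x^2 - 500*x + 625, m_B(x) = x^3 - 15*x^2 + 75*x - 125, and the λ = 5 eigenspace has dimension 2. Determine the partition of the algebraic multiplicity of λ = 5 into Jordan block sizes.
Block sizes for λ = 5: [3, 1]

Step 1 — from the characteristic polynomial, algebraic multiplicity of λ = 5 is 4. From dim ker(B − (5)·I) = 2, there are exactly 2 Jordan blocks for λ = 5.
Step 2 — from the minimal polynomial, the factor (x − 5)^3 tells us the largest block for λ = 5 has size 3.
Step 3 — with total size 4, 2 blocks, and largest block 3, the block sizes (in nonincreasing order) are [3, 1].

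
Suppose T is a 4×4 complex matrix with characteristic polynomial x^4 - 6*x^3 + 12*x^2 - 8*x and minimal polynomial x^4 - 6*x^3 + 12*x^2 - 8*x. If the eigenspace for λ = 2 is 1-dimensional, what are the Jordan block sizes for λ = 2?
Block sizes for λ = 2: [3]

Step 1 — from the characteristic polynomial, algebraic multiplicity of λ = 2 is 3. From dim ker(T − (2)·I) = 1, there are exactly 1 Jordan blocks for λ = 2.
Step 2 — from the minimal polynomial, the factor (x − 2)^3 tells us the largest block for λ = 2 has size 3.
Step 3 — with total size 3, 1 blocks, and largest block 3, the block sizes (in nonincreasing order) are [3].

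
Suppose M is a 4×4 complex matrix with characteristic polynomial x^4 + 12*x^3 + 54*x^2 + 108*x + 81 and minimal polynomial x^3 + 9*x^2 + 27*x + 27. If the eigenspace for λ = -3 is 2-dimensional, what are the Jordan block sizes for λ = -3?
Block sizes for λ = -3: [3, 1]

Step 1 — from the characteristic polynomial, algebraic multiplicity of λ = -3 is 4. From dim ker(M − (-3)·I) = 2, there are exactly 2 Jordan blocks for λ = -3.
Step 2 — from the minimal polynomial, the factor (x + 3)^3 tells us the largest block for λ = -3 has size 3.
Step 3 — with total size 4, 2 blocks, and largest block 3, the block sizes (in nonincreasing order) are [3, 1].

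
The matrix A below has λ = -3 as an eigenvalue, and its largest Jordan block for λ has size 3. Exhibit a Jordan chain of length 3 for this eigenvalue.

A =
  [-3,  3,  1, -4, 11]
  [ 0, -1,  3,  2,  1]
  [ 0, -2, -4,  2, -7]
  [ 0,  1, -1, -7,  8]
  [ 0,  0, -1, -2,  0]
A Jordan chain for λ = -3 of length 3:
v_1 = (1, 0, 0, 0, 0)ᵀ
v_2 = (1, 3, -1, -1, -1)ᵀ
v_3 = (0, 0, 1, 0, 0)ᵀ

Let N = A − (-3)·I. We want v_3 with N^3 v_3 = 0 but N^2 v_3 ≠ 0; then v_{j-1} := N · v_j for j = 3, …, 2.

Pick v_3 = (0, 0, 1, 0, 0)ᵀ.
Then v_2 = N · v_3 = (1, 3, -1, -1, -1)ᵀ.
Then v_1 = N · v_2 = (1, 0, 0, 0, 0)ᵀ.

Sanity check: (A − (-3)·I) v_1 = (0, 0, 0, 0, 0)ᵀ = 0. ✓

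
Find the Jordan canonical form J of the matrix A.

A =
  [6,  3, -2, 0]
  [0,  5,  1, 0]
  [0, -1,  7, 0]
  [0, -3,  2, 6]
J_3(6) ⊕ J_1(6)

The characteristic polynomial is
  det(x·I − A) = x^4 - 24*x^3 + 216*x^2 - 864*x + 1296 = (x - 6)^4

Eigenvalues and multiplicities (the geometric multiplicity of λ is n − rank(A − λI), which equals the number of Jordan blocks for λ):
  λ = 6: algebraic multiplicity = 4, geometric multiplicity = 2

Determining the block sizes for each eigenvalue:
  λ = 6: with am = 4 and gm = 2, the partition is not yet determined (e.g. several partitions of 4 into 2 parts exist). Let N = A − (6)·I. Computing rank(N^1) = 2, rank(N^2) = 1, rank(N^3) = 0; the number of blocks of size ≥ j is rank(N^{j−1}) − rank(N^j), giving [2, 1, 1]. So we have 1 block(s) of size 3, 1 block(s) of size 1 → block sizes [3, 1]

Assembling the blocks gives a Jordan form
J =
  [6, 1, 0, 0]
  [0, 6, 1, 0]
  [0, 0, 6, 0]
  [0, 0, 0, 6]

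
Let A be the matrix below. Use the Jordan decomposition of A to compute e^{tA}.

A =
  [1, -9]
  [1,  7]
e^{tA} =
  [-3*t*exp(4*t) + exp(4*t), -9*t*exp(4*t)]
  [t*exp(4*t), 3*t*exp(4*t) + exp(4*t)]

Strategy: write A = P · J · P⁻¹ where J is a Jordan canonical form, so e^{tA} = P · e^{tJ} · P⁻¹, and e^{tJ} can be computed block-by-block.

A has Jordan form
J =
  [4, 1]
  [0, 4]
(up to reordering of blocks).

Per-block formulas:
  For a 2×2 Jordan block J_2(4): exp(t · J_2(4)) = e^(4t)·(I + t·N), where N is the 2×2 nilpotent shift.

After assembling e^{tJ} and conjugating by P, we get:

e^{tA} =
  [-3*t*exp(4*t) + exp(4*t), -9*t*exp(4*t)]
  [t*exp(4*t), 3*t*exp(4*t) + exp(4*t)]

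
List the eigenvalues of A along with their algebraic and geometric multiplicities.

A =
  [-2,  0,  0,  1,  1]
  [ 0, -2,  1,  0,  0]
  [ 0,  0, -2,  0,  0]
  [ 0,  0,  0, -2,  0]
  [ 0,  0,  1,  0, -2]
λ = -2: alg = 5, geom = 3

Step 1 — factor the characteristic polynomial to read off the algebraic multiplicities:
  χ_A(x) = (x + 2)^5

Step 2 — compute geometric multiplicities via the rank-nullity identity g(λ) = n − rank(A − λI):
  rank(A − (-2)·I) = 2, so dim ker(A − (-2)·I) = n − 2 = 3

Summary:
  λ = -2: algebraic multiplicity = 5, geometric multiplicity = 3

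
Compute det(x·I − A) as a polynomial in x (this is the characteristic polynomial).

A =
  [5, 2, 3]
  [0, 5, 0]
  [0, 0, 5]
x^3 - 15*x^2 + 75*x - 125

Expanding det(x·I − A) (e.g. by cofactor expansion or by noting that A is similar to its Jordan form J, which has the same characteristic polynomial as A) gives
  χ_A(x) = x^3 - 15*x^2 + 75*x - 125
which factors as (x - 5)^3. The eigenvalues (with algebraic multiplicities) are λ = 5 with multiplicity 3.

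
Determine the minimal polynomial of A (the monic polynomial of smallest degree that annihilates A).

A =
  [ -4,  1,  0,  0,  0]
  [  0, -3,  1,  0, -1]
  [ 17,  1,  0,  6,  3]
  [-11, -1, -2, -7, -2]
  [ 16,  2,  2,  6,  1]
x^4 + 10*x^3 + 36*x^2 + 54*x + 27

The characteristic polynomial is χ_A(x) = (x + 1)*(x + 3)^4, so the eigenvalues are known. The minimal polynomial is
  m_A(x) = Π_λ (x − λ)^{k_λ}
where k_λ is the size of the *largest* Jordan block for λ (equivalently, the smallest k with (A − λI)^k v = 0 for every generalised eigenvector v of λ).

  λ = -3: largest Jordan block has size 3, contributing (x + 3)^3
  λ = -1: largest Jordan block has size 1, contributing (x + 1)

So m_A(x) = (x + 1)*(x + 3)^3 = x^4 + 10*x^3 + 36*x^2 + 54*x + 27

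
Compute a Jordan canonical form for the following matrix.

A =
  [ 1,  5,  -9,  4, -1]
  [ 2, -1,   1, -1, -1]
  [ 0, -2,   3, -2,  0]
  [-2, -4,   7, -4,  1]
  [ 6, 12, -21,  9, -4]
J_2(-1) ⊕ J_2(-1) ⊕ J_1(-1)

The characteristic polynomial is
  det(x·I − A) = x^5 + 5*x^4 + 10*x^3 + 10*x^2 + 5*x + 1 = (x + 1)^5

Eigenvalues and multiplicities (the geometric multiplicity of λ is n − rank(A − λI), which equals the number of Jordan blocks for λ):
  λ = -1: algebraic multiplicity = 5, geometric multiplicity = 3

Determining the block sizes for each eigenvalue:
  λ = -1: with am = 5 and gm = 3, the partition is not yet determined (e.g. several partitions of 5 into 3 parts exist). Let N = A − (-1)·I. Computing rank(N^1) = 2, rank(N^2) = 0; the number of blocks of size ≥ j is rank(N^{j−1}) − rank(N^j), giving [3, 2]. So we have 2 block(s) of size 2, 1 block(s) of size 1 → block sizes [2, 2, 1]

Assembling the blocks gives a Jordan form
J =
  [-1,  1,  0,  0,  0]
  [ 0, -1,  0,  0,  0]
  [ 0,  0, -1,  1,  0]
  [ 0,  0,  0, -1,  0]
  [ 0,  0,  0,  0, -1]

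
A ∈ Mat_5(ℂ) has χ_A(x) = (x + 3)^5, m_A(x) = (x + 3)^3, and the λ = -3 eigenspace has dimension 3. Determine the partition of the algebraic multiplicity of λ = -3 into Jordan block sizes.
Block sizes for λ = -3: [3, 1, 1]

Step 1 — from the characteristic polynomial, algebraic multiplicity of λ = -3 is 5. From dim ker(A − (-3)·I) = 3, there are exactly 3 Jordan blocks for λ = -3.
Step 2 — from the minimal polynomial, the factor (x + 3)^3 tells us the largest block for λ = -3 has size 3.
Step 3 — with total size 5, 3 blocks, and largest block 3, the block sizes (in nonincreasing order) are [3, 1, 1].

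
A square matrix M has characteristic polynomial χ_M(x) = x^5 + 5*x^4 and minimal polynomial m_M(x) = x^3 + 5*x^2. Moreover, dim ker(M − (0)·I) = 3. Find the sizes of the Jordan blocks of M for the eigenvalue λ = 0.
Block sizes for λ = 0: [2, 1, 1]

Step 1 — from the characteristic polynomial, algebraic multiplicity of λ = 0 is 4. From dim ker(M − (0)·I) = 3, there are exactly 3 Jordan blocks for λ = 0.
Step 2 — from the minimal polynomial, the factor (x − 0)^2 tells us the largest block for λ = 0 has size 2.
Step 3 — with total size 4, 3 blocks, and largest block 2, the block sizes (in nonincreasing order) are [2, 1, 1].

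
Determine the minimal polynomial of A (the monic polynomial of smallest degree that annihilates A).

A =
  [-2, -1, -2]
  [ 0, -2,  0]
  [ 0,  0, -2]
x^2 + 4*x + 4

The characteristic polynomial is χ_A(x) = (x + 2)^3, so the eigenvalues are known. The minimal polynomial is
  m_A(x) = Π_λ (x − λ)^{k_λ}
where k_λ is the size of the *largest* Jordan block for λ (equivalently, the smallest k with (A − λI)^k v = 0 for every generalised eigenvector v of λ).

  λ = -2: largest Jordan block has size 2, contributing (x + 2)^2

So m_A(x) = (x + 2)^2 = x^2 + 4*x + 4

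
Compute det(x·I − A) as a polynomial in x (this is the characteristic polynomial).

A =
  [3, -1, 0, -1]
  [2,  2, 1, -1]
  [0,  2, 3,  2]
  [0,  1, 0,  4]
x^4 - 12*x^3 + 54*x^2 - 108*x + 81

Expanding det(x·I − A) (e.g. by cofactor expansion or by noting that A is similar to its Jordan form J, which has the same characteristic polynomial as A) gives
  χ_A(x) = x^4 - 12*x^3 + 54*x^2 - 108*x + 81
which factors as (x - 3)^4. The eigenvalues (with algebraic multiplicities) are λ = 3 with multiplicity 4.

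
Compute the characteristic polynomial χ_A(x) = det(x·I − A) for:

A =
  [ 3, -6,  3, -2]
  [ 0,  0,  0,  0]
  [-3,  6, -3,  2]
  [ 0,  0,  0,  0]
x^4

Expanding det(x·I − A) (e.g. by cofactor expansion or by noting that A is similar to its Jordan form J, which has the same characteristic polynomial as A) gives
  χ_A(x) = x^4
which factors as x^4. The eigenvalues (with algebraic multiplicities) are λ = 0 with multiplicity 4.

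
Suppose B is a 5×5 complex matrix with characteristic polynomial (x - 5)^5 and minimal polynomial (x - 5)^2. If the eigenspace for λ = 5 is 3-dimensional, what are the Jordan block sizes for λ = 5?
Block sizes for λ = 5: [2, 2, 1]

Step 1 — from the characteristic polynomial, algebraic multiplicity of λ = 5 is 5. From dim ker(B − (5)·I) = 3, there are exactly 3 Jordan blocks for λ = 5.
Step 2 — from the minimal polynomial, the factor (x − 5)^2 tells us the largest block for λ = 5 has size 2.
Step 3 — with total size 5, 3 blocks, and largest block 2, the block sizes (in nonincreasing order) are [2, 2, 1].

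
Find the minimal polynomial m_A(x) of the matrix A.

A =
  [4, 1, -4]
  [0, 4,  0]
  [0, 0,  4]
x^2 - 8*x + 16

The characteristic polynomial is χ_A(x) = (x - 4)^3, so the eigenvalues are known. The minimal polynomial is
  m_A(x) = Π_λ (x − λ)^{k_λ}
where k_λ is the size of the *largest* Jordan block for λ (equivalently, the smallest k with (A − λI)^k v = 0 for every generalised eigenvector v of λ).

  λ = 4: largest Jordan block has size 2, contributing (x − 4)^2

So m_A(x) = (x - 4)^2 = x^2 - 8*x + 16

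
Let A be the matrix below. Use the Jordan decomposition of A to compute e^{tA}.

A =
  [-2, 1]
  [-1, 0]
e^{tA} =
  [-t*exp(-t) + exp(-t), t*exp(-t)]
  [-t*exp(-t), t*exp(-t) + exp(-t)]

Strategy: write A = P · J · P⁻¹ where J is a Jordan canonical form, so e^{tA} = P · e^{tJ} · P⁻¹, and e^{tJ} can be computed block-by-block.

A has Jordan form
J =
  [-1,  1]
  [ 0, -1]
(up to reordering of blocks).

Per-block formulas:
  For a 2×2 Jordan block J_2(-1): exp(t · J_2(-1)) = e^(-1t)·(I + t·N), where N is the 2×2 nilpotent shift.

After assembling e^{tJ} and conjugating by P, we get:

e^{tA} =
  [-t*exp(-t) + exp(-t), t*exp(-t)]
  [-t*exp(-t), t*exp(-t) + exp(-t)]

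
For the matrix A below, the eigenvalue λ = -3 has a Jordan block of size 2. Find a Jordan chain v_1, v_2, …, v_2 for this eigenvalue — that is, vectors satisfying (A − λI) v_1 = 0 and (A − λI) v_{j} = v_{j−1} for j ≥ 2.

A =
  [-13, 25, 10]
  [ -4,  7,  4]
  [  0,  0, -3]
A Jordan chain for λ = -3 of length 2:
v_1 = (-10, -4, 0)ᵀ
v_2 = (1, 0, 0)ᵀ

Let N = A − (-3)·I. We want v_2 with N^2 v_2 = 0 but N^1 v_2 ≠ 0; then v_{j-1} := N · v_j for j = 2, …, 2.

Pick v_2 = (1, 0, 0)ᵀ.
Then v_1 = N · v_2 = (-10, -4, 0)ᵀ.

Sanity check: (A − (-3)·I) v_1 = (0, 0, 0)ᵀ = 0. ✓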